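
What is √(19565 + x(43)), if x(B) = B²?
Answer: √21414 ≈ 146.34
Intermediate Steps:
√(19565 + x(43)) = √(19565 + 43²) = √(19565 + 1849) = √21414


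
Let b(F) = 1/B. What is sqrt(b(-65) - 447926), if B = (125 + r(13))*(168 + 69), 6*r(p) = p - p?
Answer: I*sqrt(15724722182565)/5925 ≈ 669.27*I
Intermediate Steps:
r(p) = 0 (r(p) = (p - p)/6 = (1/6)*0 = 0)
B = 29625 (B = (125 + 0)*(168 + 69) = 125*237 = 29625)
b(F) = 1/29625
sqrt(b(-65) - 447926) = sqrt(1/29625 - 447926) = sqrt(-13269807749/29625) = I*sqrt(15724722182565)/5925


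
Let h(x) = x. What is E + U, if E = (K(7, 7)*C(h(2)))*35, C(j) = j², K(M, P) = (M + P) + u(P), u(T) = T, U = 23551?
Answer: 26491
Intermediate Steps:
K(M, P) = M + 2*P (K(M, P) = (M + P) + P = M + 2*P)
E = 2940 (E = ((7 + 2*7)*2²)*35 = ((7 + 14)*4)*35 = (21*4)*35 = 84*35 = 2940)
E + U = 2940 + 23551 = 26491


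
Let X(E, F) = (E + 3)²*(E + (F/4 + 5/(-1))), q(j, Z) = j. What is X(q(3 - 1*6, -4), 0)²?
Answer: 0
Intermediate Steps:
X(E, F) = (3 + E)²*(-5 + E + F/4) (X(E, F) = (3 + E)²*(E + (F*(¼) + 5*(-1))) = (3 + E)²*(E + (F/4 - 5)) = (3 + E)²*(E + (-5 + F/4)) = (3 + E)²*(-5 + E + F/4))
X(q(3 - 1*6, -4), 0)² = ((3 + (3 - 1*6))²*(-5 + (3 - 1*6) + (¼)*0))² = ((3 + (3 - 6))²*(-5 + (3 - 6) + 0))² = ((3 - 3)²*(-5 - 3 + 0))² = (0²*(-8))² = (0*(-8))² = 0² = 0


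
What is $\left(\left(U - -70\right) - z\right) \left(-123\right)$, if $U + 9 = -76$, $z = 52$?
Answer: $8241$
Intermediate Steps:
$U = -85$ ($U = -9 - 76 = -85$)
$\left(\left(U - -70\right) - z\right) \left(-123\right) = \left(\left(-85 - -70\right) - 52\right) \left(-123\right) = \left(\left(-85 + 70\right) - 52\right) \left(-123\right) = \left(-15 - 52\right) \left(-123\right) = \left(-67\right) \left(-123\right) = 8241$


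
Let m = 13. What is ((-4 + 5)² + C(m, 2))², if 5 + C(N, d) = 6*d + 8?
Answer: 256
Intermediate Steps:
C(N, d) = 3 + 6*d (C(N, d) = -5 + (6*d + 8) = -5 + (8 + 6*d) = 3 + 6*d)
((-4 + 5)² + C(m, 2))² = ((-4 + 5)² + (3 + 6*2))² = (1² + (3 + 12))² = (1 + 15)² = 16² = 256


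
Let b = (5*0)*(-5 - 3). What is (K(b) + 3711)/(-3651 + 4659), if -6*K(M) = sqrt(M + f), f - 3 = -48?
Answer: 1237/336 - I*sqrt(5)/2016 ≈ 3.6815 - 0.0011092*I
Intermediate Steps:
f = -45 (f = 3 - 48 = -45)
b = 0 (b = 0*(-8) = 0)
K(M) = -sqrt(-45 + M)/6 (K(M) = -sqrt(M - 45)/6 = -sqrt(-45 + M)/6)
(K(b) + 3711)/(-3651 + 4659) = (-sqrt(-45 + 0)/6 + 3711)/(-3651 + 4659) = (-I*sqrt(5)/2 + 3711)/1008 = (-I*sqrt(5)/2 + 3711)*(1/1008) = (3711 - I*sqrt(5)/2)*(1/1008) = 1237/336 - I*sqrt(5)/2016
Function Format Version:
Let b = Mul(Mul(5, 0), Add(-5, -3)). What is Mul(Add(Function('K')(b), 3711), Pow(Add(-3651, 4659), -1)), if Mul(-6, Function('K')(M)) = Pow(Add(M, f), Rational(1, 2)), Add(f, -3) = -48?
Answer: Add(Rational(1237, 336), Mul(Rational(-1, 2016), I, Pow(5, Rational(1, 2)))) ≈ Add(3.6815, Mul(-0.0011092, I))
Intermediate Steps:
f = -45 (f = Add(3, -48) = -45)
b = 0 (b = Mul(0, -8) = 0)
Function('K')(M) = Mul(Rational(-1, 6), Pow(Add(-45, M), Rational(1, 2))) (Function('K')(M) = Mul(Rational(-1, 6), Pow(Add(M, -45), Rational(1, 2))) = Mul(Rational(-1, 6), Pow(Add(-45, M), Rational(1, 2))))
Mul(Add(Function('K')(b), 3711), Pow(Add(-3651, 4659), -1)) = Mul(Add(Mul(Rational(-1, 6), Pow(Add(-45, 0), Rational(1, 2))), 3711), Pow(Add(-3651, 4659), -1)) = Mul(Add(Mul(Rational(-1, 6), Pow(-45, Rational(1, 2))), 3711), Pow(1008, -1)) = Mul(Add(Mul(Rational(-1, 6), Mul(3, I, Pow(5, Rational(1, 2)))), 3711), Rational(1, 1008)) = Mul(Add(Mul(Rational(-1, 2), I, Pow(5, Rational(1, 2))), 3711), Rational(1, 1008)) = Mul(Add(3711, Mul(Rational(-1, 2), I, Pow(5, Rational(1, 2)))), Rational(1, 1008)) = Add(Rational(1237, 336), Mul(Rational(-1, 2016), I, Pow(5, Rational(1, 2))))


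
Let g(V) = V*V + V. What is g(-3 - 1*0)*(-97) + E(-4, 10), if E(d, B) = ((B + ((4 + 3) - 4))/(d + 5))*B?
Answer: -452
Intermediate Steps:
g(V) = V + V² (g(V) = V² + V = V + V²)
E(d, B) = B*(3 + B)/(5 + d) (E(d, B) = ((B + (7 - 4))/(5 + d))*B = ((B + 3)/(5 + d))*B = ((3 + B)/(5 + d))*B = B*(3 + B)/(5 + d))
g(-3 - 1*0)*(-97) + E(-4, 10) = ((-3 - 1*0)*(1 + (-3 - 1*0)))*(-97) + 10*(3 + 10)/(5 - 4) = ((-3 + 0)*(1 + (-3 + 0)))*(-97) + 10*13/1 = -3*(1 - 3)*(-97) + 10*1*13 = -3*(-2)*(-97) + 130 = 6*(-97) + 130 = -582 + 130 = -452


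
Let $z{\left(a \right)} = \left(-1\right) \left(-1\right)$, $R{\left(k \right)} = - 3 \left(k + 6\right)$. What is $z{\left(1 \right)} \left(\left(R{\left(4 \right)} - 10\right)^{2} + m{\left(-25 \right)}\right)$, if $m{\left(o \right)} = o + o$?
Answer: $1550$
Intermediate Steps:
$m{\left(o \right)} = 2 o$
$R{\left(k \right)} = -18 - 3 k$ ($R{\left(k \right)} = - 3 \left(6 + k\right) = -18 - 3 k$)
$z{\left(a \right)} = 1$
$z{\left(1 \right)} \left(\left(R{\left(4 \right)} - 10\right)^{2} + m{\left(-25 \right)}\right) = 1 \left(\left(\left(-18 - 12\right) - 10\right)^{2} + 2 \left(-25\right)\right) = 1 \left(\left(\left(-18 - 12\right) - 10\right)^{2} - 50\right) = 1 \left(\left(-30 - 10\right)^{2} - 50\right) = 1 \left(\left(-40\right)^{2} - 50\right) = 1 \left(1600 - 50\right) = 1 \cdot 1550 = 1550$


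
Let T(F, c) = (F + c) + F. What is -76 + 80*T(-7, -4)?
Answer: -1516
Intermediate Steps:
T(F, c) = c + 2*F
-76 + 80*T(-7, -4) = -76 + 80*(-4 + 2*(-7)) = -76 + 80*(-4 - 14) = -76 + 80*(-18) = -76 - 1440 = -1516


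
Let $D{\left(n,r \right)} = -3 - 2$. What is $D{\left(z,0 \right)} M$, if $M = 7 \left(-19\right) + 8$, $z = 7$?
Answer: $625$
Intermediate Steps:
$D{\left(n,r \right)} = -5$ ($D{\left(n,r \right)} = -3 - 2 = -5$)
$M = -125$ ($M = -133 + 8 = -125$)
$D{\left(z,0 \right)} M = \left(-5\right) \left(-125\right) = 625$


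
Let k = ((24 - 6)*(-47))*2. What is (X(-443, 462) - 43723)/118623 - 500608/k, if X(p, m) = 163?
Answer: 4942493272/16725843 ≈ 295.50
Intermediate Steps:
k = -1692 (k = (18*(-47))*2 = -846*2 = -1692)
(X(-443, 462) - 43723)/118623 - 500608/k = (163 - 43723)/118623 - 500608/(-1692) = -43560*1/118623 - 500608*(-1/1692) = -14520/39541 + 125152/423 = 4942493272/16725843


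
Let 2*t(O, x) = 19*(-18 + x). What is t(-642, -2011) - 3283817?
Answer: -6606185/2 ≈ -3.3031e+6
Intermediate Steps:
t(O, x) = -171 + 19*x/2 (t(O, x) = (19*(-18 + x))/2 = (-342 + 19*x)/2 = -171 + 19*x/2)
t(-642, -2011) - 3283817 = (-171 + (19/2)*(-2011)) - 3283817 = (-171 - 38209/2) - 3283817 = -38551/2 - 3283817 = -6606185/2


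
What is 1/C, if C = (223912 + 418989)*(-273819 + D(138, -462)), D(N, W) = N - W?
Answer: -1/175652768319 ≈ -5.6931e-12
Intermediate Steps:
C = -175652768319 (C = (223912 + 418989)*(-273819 + (138 - 1*(-462))) = 642901*(-273819 + (138 + 462)) = 642901*(-273819 + 600) = 642901*(-273219) = -175652768319)
1/C = 1/(-175652768319) = -1/175652768319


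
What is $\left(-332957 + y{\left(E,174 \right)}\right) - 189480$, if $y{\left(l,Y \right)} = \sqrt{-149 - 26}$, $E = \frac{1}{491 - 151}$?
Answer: $-522437 + 5 i \sqrt{7} \approx -5.2244 \cdot 10^{5} + 13.229 i$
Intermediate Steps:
$E = \frac{1}{340}$ ($E = \frac{1}{491 - 151} = \frac{1}{340} \approx 0.0029412$)
$y{\left(l,Y \right)} = 5 i \sqrt{7}$ ($y{\left(l,Y \right)} = \sqrt{-175} = 5 i \sqrt{7}$)
$\left(-332957 + y{\left(E,174 \right)}\right) - 189480 = \left(-332957 + 5 i \sqrt{7}\right) - 189480 = -522437 + 5 i \sqrt{7}$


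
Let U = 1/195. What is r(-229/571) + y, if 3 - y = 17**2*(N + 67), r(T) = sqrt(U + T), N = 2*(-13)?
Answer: -11846 + 2*I*sqrt(1227133245)/111345 ≈ -11846.0 + 0.62922*I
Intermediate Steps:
N = -26
U = 1/195 ≈ 0.0051282
r(T) = sqrt(1/195 + T)
y = -11846 (y = 3 - 17**2*(-26 + 67) = 3 - 289*41 = 3 - 1*11849 = 3 - 11849 = -11846)
r(-229/571) + y = sqrt(195 + 38025*(-229/571))/195 - 11846 = sqrt(195 - 8707725/571)/195 - 11846 = sqrt(-8596380/571)/195 - 11846 = (2*I*sqrt(1227133245)/571)/195 - 11846 = 2*I*sqrt(1227133245)/111345 - 11846 = -11846 + 2*I*sqrt(1227133245)/111345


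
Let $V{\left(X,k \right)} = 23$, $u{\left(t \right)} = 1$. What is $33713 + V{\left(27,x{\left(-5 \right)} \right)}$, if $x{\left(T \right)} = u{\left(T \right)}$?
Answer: $33736$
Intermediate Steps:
$x{\left(T \right)} = 1$
$33713 + V{\left(27,x{\left(-5 \right)} \right)} = 33713 + 23 = 33736$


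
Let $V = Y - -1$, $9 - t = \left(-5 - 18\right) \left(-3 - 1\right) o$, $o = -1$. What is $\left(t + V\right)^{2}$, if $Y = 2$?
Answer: $10816$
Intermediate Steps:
$t = 101$ ($t = 9 - \left(-5 - 18\right) \left(-3 - 1\right) \left(-1\right) = 9 - \left(-5 - 18\right) \left(\left(-4\right) \left(-1\right)\right) = 9 - \left(-23\right) 4 = 9 - -92 = 9 + 92 = 101$)
$V = 3$ ($V = 2 - -1 = 2 + 1 = 3$)
$\left(t + V\right)^{2} = \left(101 + 3\right)^{2} = 104^{2} = 10816$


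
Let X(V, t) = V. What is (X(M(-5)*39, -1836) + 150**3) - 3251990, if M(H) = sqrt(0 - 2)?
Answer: 123010 + 39*I*sqrt(2) ≈ 1.2301e+5 + 55.154*I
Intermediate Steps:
M(H) = I*sqrt(2) (M(H) = sqrt(-2) = I*sqrt(2))
(X(M(-5)*39, -1836) + 150**3) - 3251990 = ((I*sqrt(2))*39 + 150**3) - 3251990 = (39*I*sqrt(2) + 3375000) - 3251990 = (3375000 + 39*I*sqrt(2)) - 3251990 = 123010 + 39*I*sqrt(2)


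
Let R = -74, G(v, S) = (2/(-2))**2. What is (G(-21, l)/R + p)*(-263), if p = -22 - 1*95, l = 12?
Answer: 2277317/74 ≈ 30775.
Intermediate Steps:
G(v, S) = 1 (G(v, S) = (2*(-1/2))**2 = (-1)**2 = 1)
p = -117 (p = -22 - 95 = -117)
(G(-21, l)/R + p)*(-263) = (1/(-74) - 117)*(-263) = (1*(-1/74) - 117)*(-263) = (-1/74 - 117)*(-263) = -8659/74*(-263) = 2277317/74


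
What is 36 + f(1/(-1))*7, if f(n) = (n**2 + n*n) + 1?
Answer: 57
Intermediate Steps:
f(n) = 1 + 2*n**2 (f(n) = (n**2 + n**2) + 1 = 2*n**2 + 1 = 1 + 2*n**2)
36 + f(1/(-1))*7 = 36 + (1 + 2*(1/(-1))**2)*7 = 36 + (1 + 2*(-1)**2)*7 = 36 + (1 + 2*1)*7 = 36 + (1 + 2)*7 = 36 + 3*7 = 36 + 21 = 57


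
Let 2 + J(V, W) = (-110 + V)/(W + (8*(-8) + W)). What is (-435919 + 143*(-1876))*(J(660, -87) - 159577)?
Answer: 13372635066912/119 ≈ 1.1238e+11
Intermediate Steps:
J(V, W) = -2 + (-110 + V)/(-64 + 2*W) (J(V, W) = -2 + (-110 + V)/(W + (8*(-8) + W)) = -2 + (-110 + V)/(W + (-64 + W)) = -2 + (-110 + V)/(-64 + 2*W))
(-435919 + 143*(-1876))*(J(660, -87) - 159577) = (-435919 + 143*(-1876))*((18 + 660 - 4*(-87))/(2*(-32 - 87)) - 159577) = (-435919 - 268268)*((1/2)*(18 + 660 + 348)/(-119) - 159577) = -704187*((1/2)*(-1/119)*1026 - 159577) = -704187*(-513/119 - 159577) = -704187*(-18990176/119) = 13372635066912/119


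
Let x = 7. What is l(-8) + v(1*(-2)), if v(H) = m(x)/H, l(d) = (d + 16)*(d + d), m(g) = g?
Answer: -263/2 ≈ -131.50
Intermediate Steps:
l(d) = 2*d*(16 + d) (l(d) = (16 + d)*(2*d) = 2*d*(16 + d))
v(H) = 7/H
l(-8) + v(1*(-2)) = 2*(-8)*(16 - 8) + 7/((1*(-2))) = 2*(-8)*8 + 7/(-2) = -128 + 7*(-½) = -128 - 7/2 = -263/2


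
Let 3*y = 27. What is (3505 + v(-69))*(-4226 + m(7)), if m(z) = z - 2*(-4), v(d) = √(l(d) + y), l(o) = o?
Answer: -14759555 - 8422*I*√15 ≈ -1.476e+7 - 32618.0*I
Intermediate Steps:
y = 9 (y = (⅓)*27 = 9)
v(d) = √(9 + d) (v(d) = √(d + 9) = √(9 + d))
m(z) = 8 + z (m(z) = z + 8 = 8 + z)
(3505 + v(-69))*(-4226 + m(7)) = (3505 + √(9 - 69))*(-4226 + (8 + 7)) = (3505 + √(-60))*(-4226 + 15) = (3505 + 2*I*√15)*(-4211) = -14759555 - 8422*I*√15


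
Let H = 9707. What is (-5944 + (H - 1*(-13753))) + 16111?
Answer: 33627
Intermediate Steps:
(-5944 + (H - 1*(-13753))) + 16111 = (-5944 + (9707 - 1*(-13753))) + 16111 = (-5944 + (9707 + 13753)) + 16111 = (-5944 + 23460) + 16111 = 17516 + 16111 = 33627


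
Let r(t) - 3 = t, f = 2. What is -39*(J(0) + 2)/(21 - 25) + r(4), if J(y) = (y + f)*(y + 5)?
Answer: 124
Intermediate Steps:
J(y) = (2 + y)*(5 + y) (J(y) = (y + 2)*(y + 5) = (2 + y)*(5 + y))
r(t) = 3 + t
-39*(J(0) + 2)/(21 - 25) + r(4) = -39*((10 + 0² + 7*0) + 2)/(21 - 25) + (3 + 4) = -39*((10 + 0 + 0) + 2)/(-4) + 7 = -39*(10 + 2)*(-1)/4 + 7 = -468*(-1)/4 + 7 = -39*(-3) + 7 = 117 + 7 = 124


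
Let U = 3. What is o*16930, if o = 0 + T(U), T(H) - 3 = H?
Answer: 101580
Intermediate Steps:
T(H) = 3 + H
o = 6 (o = 0 + (3 + 3) = 0 + 6 = 6)
o*16930 = 6*16930 = 101580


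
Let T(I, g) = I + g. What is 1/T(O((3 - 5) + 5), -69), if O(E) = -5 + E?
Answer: -1/71 ≈ -0.014085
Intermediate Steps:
1/T(O((3 - 5) + 5), -69) = 1/((-5 + ((3 - 5) + 5)) - 69) = 1/((-5 + (-2 + 5)) - 69) = 1/((-5 + 3) - 69) = 1/(-2 - 69) = 1/(-71) = -1/71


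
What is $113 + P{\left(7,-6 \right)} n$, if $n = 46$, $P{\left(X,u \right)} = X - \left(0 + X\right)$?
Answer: $113$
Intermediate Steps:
$P{\left(X,u \right)} = 0$ ($P{\left(X,u \right)} = X - X = 0$)
$113 + P{\left(7,-6 \right)} n = 113 + 0 \cdot 46 = 113 + 0 = 113$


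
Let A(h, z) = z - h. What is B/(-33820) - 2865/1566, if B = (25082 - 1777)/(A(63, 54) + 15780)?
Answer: -16979516677/9280728828 ≈ -1.8295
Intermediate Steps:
B = 23305/15771 (B = (25082 - 1777)/((54 - 1*63) + 15780) = 23305/((54 - 63) + 15780) = 23305/(-9 + 15780) = 23305/15771 ≈ 1.4777)
B/(-33820) - 2865/1566 = (23305/15771)/(-33820) - 2865/1566 = (23305/15771)*(-1/33820) - 2865*1/1566 = -4661/106675044 - 955/522 = -16979516677/9280728828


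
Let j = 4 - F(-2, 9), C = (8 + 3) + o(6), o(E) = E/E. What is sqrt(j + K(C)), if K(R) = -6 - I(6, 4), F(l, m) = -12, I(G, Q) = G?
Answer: 2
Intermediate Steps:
o(E) = 1
C = 12 (C = (8 + 3) + 1 = 11 + 1 = 12)
K(R) = -12 (K(R) = -6 - 1*6 = -6 - 6 = -12)
j = 16 (j = 4 - 1*(-12) = 4 + 12 = 16)
sqrt(j + K(C)) = sqrt(16 - 12) = sqrt(4) = 2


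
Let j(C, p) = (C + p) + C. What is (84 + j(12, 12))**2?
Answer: 14400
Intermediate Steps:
j(C, p) = p + 2*C
(84 + j(12, 12))**2 = (84 + (12 + 2*12))**2 = (84 + (12 + 24))**2 = (84 + 36)**2 = 120**2 = 14400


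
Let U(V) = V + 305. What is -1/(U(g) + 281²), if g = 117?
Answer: -1/79383 ≈ -1.2597e-5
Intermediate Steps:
U(V) = 305 + V
-1/(U(g) + 281²) = -1/((305 + 117) + 281²) = -1/(422 + 78961) = -1/79383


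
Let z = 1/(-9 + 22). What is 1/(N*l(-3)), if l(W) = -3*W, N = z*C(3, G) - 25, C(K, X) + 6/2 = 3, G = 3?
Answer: -1/225 ≈ -0.0044444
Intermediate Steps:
C(K, X) = 0 (C(K, X) = -3 + 3 = 0)
z = 1/13 ≈ 0.076923
N = -25 (N = (1/13)*0 - 25 = 0 - 25 = -25)
1/(N*l(-3)) = 1/(-(-75)*(-3)) = 1/(-25*9) = 1/(-225) = -1/225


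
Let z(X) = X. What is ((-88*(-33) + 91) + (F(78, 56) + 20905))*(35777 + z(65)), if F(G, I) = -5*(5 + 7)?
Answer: 854473280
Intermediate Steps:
F(G, I) = -60 (F(G, I) = -5*12 = -60)
((-88*(-33) + 91) + (F(78, 56) + 20905))*(35777 + z(65)) = ((-88*(-33) + 91) + (-60 + 20905))*(35777 + 65) = ((2904 + 91) + 20845)*35842 = (2995 + 20845)*35842 = 23840*35842 = 854473280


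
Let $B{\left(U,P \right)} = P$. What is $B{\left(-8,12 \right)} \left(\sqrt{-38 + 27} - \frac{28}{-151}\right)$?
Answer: $\frac{336}{151} + 12 i \sqrt{11} \approx 2.2252 + 39.799 i$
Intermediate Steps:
$B{\left(-8,12 \right)} \left(\sqrt{-38 + 27} - \frac{28}{-151}\right) = 12 \left(\sqrt{-38 + 27} - \frac{28}{-151}\right) = 12 \left(\sqrt{-11} - - \frac{28}{151}\right) = 12 \left(i \sqrt{11} + \frac{28}{151}\right) = 12 \left(\frac{28}{151} + i \sqrt{11}\right) = \frac{336}{151} + 12 i \sqrt{11}$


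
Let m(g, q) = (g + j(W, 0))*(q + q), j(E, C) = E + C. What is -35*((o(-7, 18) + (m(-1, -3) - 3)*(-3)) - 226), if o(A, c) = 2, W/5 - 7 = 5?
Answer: -29645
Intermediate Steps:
W = 60 (W = 35 + 5*5 = 35 + 25 = 60)
j(E, C) = C + E
m(g, q) = 2*q*(60 + g) (m(g, q) = (g + (0 + 60))*(q + q) = (g + 60)*(2*q) = (60 + g)*(2*q) = 2*q*(60 + g))
-35*((o(-7, 18) + (m(-1, -3) - 3)*(-3)) - 226) = -35*((2 + (2*(-3)*(60 - 1) - 3)*(-3)) - 226) = -35*((2 + (2*(-3)*59 - 3)*(-3)) - 226) = -35*((2 + (-354 - 3)*(-3)) - 226) = -35*((2 - 357*(-3)) - 226) = -35*((2 + 1071) - 226) = -35*(1073 - 226) = -35*847 = -29645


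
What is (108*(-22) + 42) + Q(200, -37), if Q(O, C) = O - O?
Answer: -2334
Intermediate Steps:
Q(O, C) = 0
(108*(-22) + 42) + Q(200, -37) = (108*(-22) + 42) + 0 = (-2376 + 42) + 0 = -2334 + 0 = -2334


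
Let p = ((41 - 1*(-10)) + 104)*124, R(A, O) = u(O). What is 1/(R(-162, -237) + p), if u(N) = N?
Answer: 1/18983 ≈ 5.2679e-5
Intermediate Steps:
R(A, O) = O
p = 19220 (p = ((41 + 10) + 104)*124 = (51 + 104)*124 = 155*124 = 19220)
1/(R(-162, -237) + p) = 1/(-237 + 19220) = 1/18983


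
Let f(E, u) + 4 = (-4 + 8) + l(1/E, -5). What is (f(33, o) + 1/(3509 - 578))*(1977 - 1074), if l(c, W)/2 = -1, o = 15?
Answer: -1764161/977 ≈ -1805.7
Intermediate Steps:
l(c, W) = -2 (l(c, W) = 2*(-1) = -2)
f(E, u) = -2 (f(E, u) = -4 + ((-4 + 8) - 2) = -4 + (4 - 2) = -4 + 2 = -2)
(f(33, o) + 1/(3509 - 578))*(1977 - 1074) = (-2 + 1/(3509 - 578))*(1977 - 1074) = (-2 + 1/2931)*903 = -5861/2931*903 = -1764161/977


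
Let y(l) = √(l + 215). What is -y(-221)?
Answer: -I*√6 ≈ -2.4495*I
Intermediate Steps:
y(l) = √(215 + l)
-y(-221) = -√(215 - 221) = -√(-6) = -I*√6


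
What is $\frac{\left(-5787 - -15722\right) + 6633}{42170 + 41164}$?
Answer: $\frac{436}{2193} \approx 0.19881$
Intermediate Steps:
$\frac{\left(-5787 - -15722\right) + 6633}{42170 + 41164} = \frac{\left(-5787 + 15722\right) + 6633}{83334} = \left(9935 + 6633\right) \frac{1}{83334} = 16568 \cdot \frac{1}{83334} = \frac{436}{2193}$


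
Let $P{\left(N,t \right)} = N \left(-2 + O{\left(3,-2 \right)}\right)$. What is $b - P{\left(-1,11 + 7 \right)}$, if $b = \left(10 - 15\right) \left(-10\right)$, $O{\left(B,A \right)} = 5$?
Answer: $53$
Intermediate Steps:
$b = 50$ ($b = \left(10 - 15\right) \left(-10\right) = \left(-5\right) \left(-10\right) = 50$)
$P{\left(N,t \right)} = 3 N$ ($P{\left(N,t \right)} = N \left(-2 + 5\right) = N 3 = 3 N$)
$b - P{\left(-1,11 + 7 \right)} = 50 - 3 \left(-1\right) = 50 - -3 = 50 + 3 = 53$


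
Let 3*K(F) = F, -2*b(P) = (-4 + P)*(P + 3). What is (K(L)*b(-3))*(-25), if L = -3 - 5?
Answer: 0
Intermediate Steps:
L = -8
b(P) = -(-4 + P)*(3 + P)/2 (b(P) = -(-4 + P)*(P + 3)/2 = -(-4 + P)*(3 + P)/2)
K(F) = F/3
(K(L)*b(-3))*(-25) = (((⅓)*(-8))*(6 + (½)*(-3) - ½*(-3)²))*(-25) = -8*(6 - 3/2 - ½*9)/3*(-25) = -8*(6 - 3/2 - 9/2)/3*(-25) = -8/3*0*(-25) = 0*(-25) = 0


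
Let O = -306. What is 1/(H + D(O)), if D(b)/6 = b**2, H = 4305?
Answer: 1/566121 ≈ 1.7664e-6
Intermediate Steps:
D(b) = 6*b**2
1/(H + D(O)) = 1/(4305 + 6*(-306)**2) = 1/(4305 + 6*93636) = 1/(4305 + 561816) = 1/566121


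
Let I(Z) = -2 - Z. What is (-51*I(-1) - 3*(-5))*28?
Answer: 1848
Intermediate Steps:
(-51*I(-1) - 3*(-5))*28 = (-51*(-2 - 1*(-1)) - 3*(-5))*28 = (-51*(-2 + 1) + 15)*28 = (-51*(-1) + 15)*28 = (51 + 15)*28 = 66*28 = 1848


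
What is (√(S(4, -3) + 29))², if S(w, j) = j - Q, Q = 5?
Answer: 21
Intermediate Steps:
S(w, j) = -5 + j (S(w, j) = j - 1*5 = j - 5 = -5 + j)
(√(S(4, -3) + 29))² = (√((-5 - 3) + 29))² = (√(-8 + 29))² = (√21)² = 21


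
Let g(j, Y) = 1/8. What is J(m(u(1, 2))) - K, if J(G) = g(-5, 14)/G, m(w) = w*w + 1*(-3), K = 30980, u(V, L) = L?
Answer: -247839/8 ≈ -30980.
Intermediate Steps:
g(j, Y) = ⅛
m(w) = -3 + w² (m(w) = w² - 3 = -3 + w²)
J(G) = 1/(8*G)
J(m(u(1, 2))) - K = 1/(8*(-3 + 2²)) - 1*30980 = 1/(8*(-3 + 4)) - 30980 = (⅛)/1 - 30980 = (⅛)*1 - 30980 = ⅛ - 30980 = -247839/8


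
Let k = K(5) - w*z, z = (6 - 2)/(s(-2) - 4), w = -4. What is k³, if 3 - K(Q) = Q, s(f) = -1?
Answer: -17576/125 ≈ -140.61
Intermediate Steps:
z = -⅘ (z = (6 - 2)/(-1 - 4) = 4/(-5) = 4*(-⅕) = -⅘ ≈ -0.80000)
K(Q) = 3 - Q
k = -26/5 (k = (3 - 1*5) - (-4)*(-4)/5 = (3 - 5) - 1*16/5 = -2 - 16/5 = -26/5 ≈ -5.2000)
k³ = (-26/5)³ = -17576/125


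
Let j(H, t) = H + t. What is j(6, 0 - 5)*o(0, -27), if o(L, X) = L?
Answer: 0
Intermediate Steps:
j(6, 0 - 5)*o(0, -27) = (6 + (0 - 5))*0 = (6 - 5)*0 = 1*0 = 0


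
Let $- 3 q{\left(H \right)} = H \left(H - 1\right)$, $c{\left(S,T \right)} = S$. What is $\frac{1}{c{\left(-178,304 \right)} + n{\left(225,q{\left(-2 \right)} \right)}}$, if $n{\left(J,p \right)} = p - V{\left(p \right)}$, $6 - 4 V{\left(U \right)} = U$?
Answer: $- \frac{1}{182} \approx -0.0054945$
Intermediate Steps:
$V{\left(U \right)} = \frac{3}{2} - \frac{U}{4}$
$q{\left(H \right)} = - \frac{H \left(-1 + H\right)}{3}$ ($q{\left(H \right)} = - \frac{H \left(H - 1\right)}{3} = - \frac{H \left(-1 + H\right)}{3}$)
$n{\left(J,p \right)} = - \frac{3}{2} + \frac{5 p}{4}$ ($n{\left(J,p \right)} = p - \left(\frac{3}{2} - \frac{p}{4}\right) = p + \left(- \frac{3}{2} + \frac{p}{4}\right) = - \frac{3}{2} + \frac{5 p}{4}$)
$\frac{1}{c{\left(-178,304 \right)} + n{\left(225,q{\left(-2 \right)} \right)}} = \frac{1}{-178 + \left(- \frac{3}{2} + \frac{5 \cdot \frac{1}{3} \left(-2\right) \left(1 - -2\right)}{4}\right)} = \frac{1}{-178 + \left(- \frac{3}{2} + \frac{5 \cdot \frac{1}{3} \left(-2\right) \left(1 + 2\right)}{4}\right)} = \frac{1}{-178 + \left(- \frac{3}{2} + \frac{5 \cdot \frac{1}{3} \left(-2\right) 3}{4}\right)} = \frac{1}{-178 + \left(- \frac{3}{2} + \frac{5}{4} \left(-2\right)\right)} = \frac{1}{-178 - 4} = \frac{1}{-182} = - \frac{1}{182}$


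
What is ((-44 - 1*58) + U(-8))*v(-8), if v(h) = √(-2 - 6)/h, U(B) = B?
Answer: 55*I*√2/2 ≈ 38.891*I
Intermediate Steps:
v(h) = 2*I*√2/h (v(h) = √(-8)/h = (2*I*√2)/h = 2*I*√2/h)
((-44 - 1*58) + U(-8))*v(-8) = ((-44 - 1*58) - 8)*(2*I*√2/(-8)) = ((-44 - 58) - 8)*(2*I*√2*(-⅛)) = (-102 - 8)*(-I*√2/4) = -(-55)*I*√2/2 = 55*I*√2/2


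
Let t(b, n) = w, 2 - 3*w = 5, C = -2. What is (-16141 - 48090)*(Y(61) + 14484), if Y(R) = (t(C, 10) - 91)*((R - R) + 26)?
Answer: -776681252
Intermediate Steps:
w = -1 (w = ⅔ - ⅓*5 = ⅔ - 5/3 = -1)
t(b, n) = -1
Y(R) = -2392 (Y(R) = (-1 - 91)*((R - R) + 26) = -92*(0 + 26) = -92*26 = -2392)
(-16141 - 48090)*(Y(61) + 14484) = (-16141 - 48090)*(-2392 + 14484) = -64231*12092 = -776681252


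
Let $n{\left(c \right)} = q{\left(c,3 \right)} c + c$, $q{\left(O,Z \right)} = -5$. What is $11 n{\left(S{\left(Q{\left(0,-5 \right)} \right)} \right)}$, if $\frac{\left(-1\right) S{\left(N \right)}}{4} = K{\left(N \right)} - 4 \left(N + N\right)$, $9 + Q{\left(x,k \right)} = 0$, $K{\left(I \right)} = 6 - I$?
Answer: $15312$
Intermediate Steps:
$Q{\left(x,k \right)} = -9$ ($Q{\left(x,k \right)} = -9 + 0 = -9$)
$S{\left(N \right)} = -24 + 36 N$ ($S{\left(N \right)} = - 4 \left(\left(6 - N\right) - 4 \left(N + N\right)\right) = - 4 \left(\left(6 - N\right) - 4 \cdot 2 N\right) = - 4 \left(\left(6 - N\right) - 8 N\right) = - 4 \left(6 - 9 N\right) = -24 + 36 N$)
$n{\left(c \right)} = - 4 c$ ($n{\left(c \right)} = - 5 c + c = - 4 c$)
$11 n{\left(S{\left(Q{\left(0,-5 \right)} \right)} \right)} = 11 \left(- 4 \left(-24 + 36 \left(-9\right)\right)\right) = 11 \left(- 4 \left(-24 - 324\right)\right) = 11 \left(\left(-4\right) \left(-348\right)\right) = 11 \cdot 1392 = 15312$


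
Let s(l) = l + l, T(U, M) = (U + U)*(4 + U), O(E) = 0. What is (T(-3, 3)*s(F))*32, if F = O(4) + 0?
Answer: 0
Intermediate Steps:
F = 0 (F = 0 + 0 = 0)
T(U, M) = 2*U*(4 + U) (T(U, M) = (2*U)*(4 + U) = 2*U*(4 + U))
s(l) = 2*l
(T(-3, 3)*s(F))*32 = ((2*(-3)*(4 - 3))*(2*0))*32 = ((2*(-3)*1)*0)*32 = -6*0*32 = 0*32 = 0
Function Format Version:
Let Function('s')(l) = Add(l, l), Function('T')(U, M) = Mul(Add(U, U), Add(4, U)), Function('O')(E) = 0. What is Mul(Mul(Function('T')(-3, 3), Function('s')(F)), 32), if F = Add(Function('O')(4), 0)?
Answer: 0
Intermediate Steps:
F = 0 (F = Add(0, 0) = 0)
Function('T')(U, M) = Mul(2, U, Add(4, U)) (Function('T')(U, M) = Mul(Mul(2, U), Add(4, U)) = Mul(2, U, Add(4, U)))
Function('s')(l) = Mul(2, l)
Mul(Mul(Function('T')(-3, 3), Function('s')(F)), 32) = Mul(Mul(Mul(2, -3, Add(4, -3)), Mul(2, 0)), 32) = Mul(Mul(Mul(2, -3, 1), 0), 32) = Mul(Mul(-6, 0), 32) = Mul(0, 32) = 0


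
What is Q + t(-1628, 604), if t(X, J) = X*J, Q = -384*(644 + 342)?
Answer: -1361936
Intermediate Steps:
Q = -378624 (Q = -384*986 = -378624)
t(X, J) = J*X
Q + t(-1628, 604) = -378624 + 604*(-1628) = -378624 - 983312 = -1361936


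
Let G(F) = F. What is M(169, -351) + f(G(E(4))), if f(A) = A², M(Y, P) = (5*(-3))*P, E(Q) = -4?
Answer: 5281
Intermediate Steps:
M(Y, P) = -15*P
M(169, -351) + f(G(E(4))) = -15*(-351) + (-4)² = 5265 + 16 = 5281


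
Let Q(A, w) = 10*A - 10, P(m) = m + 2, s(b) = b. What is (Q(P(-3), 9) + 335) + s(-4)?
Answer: 311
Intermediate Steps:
P(m) = 2 + m
Q(A, w) = -10 + 10*A
(Q(P(-3), 9) + 335) + s(-4) = ((-10 + 10*(2 - 3)) + 335) - 4 = ((-10 + 10*(-1)) + 335) - 4 = ((-10 - 10) + 335) - 4 = (-20 + 335) - 4 = 315 - 4 = 311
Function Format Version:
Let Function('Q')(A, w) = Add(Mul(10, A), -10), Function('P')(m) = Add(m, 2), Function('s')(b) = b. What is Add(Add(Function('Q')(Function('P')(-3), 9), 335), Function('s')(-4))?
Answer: 311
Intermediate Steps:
Function('P')(m) = Add(2, m)
Function('Q')(A, w) = Add(-10, Mul(10, A))
Add(Add(Function('Q')(Function('P')(-3), 9), 335), Function('s')(-4)) = Add(Add(Add(-10, Mul(10, Add(2, -3))), 335), -4) = Add(Add(Add(-10, Mul(10, -1)), 335), -4) = Add(Add(Add(-10, -10), 335), -4) = Add(Add(-20, 335), -4) = Add(315, -4) = 311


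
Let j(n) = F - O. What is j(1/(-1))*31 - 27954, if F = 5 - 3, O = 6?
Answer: -28078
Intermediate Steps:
F = 2
j(n) = -4 (j(n) = 2 - 1*6 = 2 - 6 = -4)
j(1/(-1))*31 - 27954 = -4*31 - 27954 = -124 - 27954 = -28078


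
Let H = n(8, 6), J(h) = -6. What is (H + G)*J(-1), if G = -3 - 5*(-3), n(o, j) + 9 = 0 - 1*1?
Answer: -12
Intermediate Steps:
n(o, j) = -10 (n(o, j) = -9 + (0 - 1*1) = -9 + (0 - 1) = -9 - 1 = -10)
H = -10
G = 12 (G = -3 + 15 = 12)
(H + G)*J(-1) = (-10 + 12)*(-6) = 2*(-6) = -12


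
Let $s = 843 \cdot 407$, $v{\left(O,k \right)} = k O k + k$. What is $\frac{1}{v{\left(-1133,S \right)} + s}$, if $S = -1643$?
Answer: $- \frac{1}{3058134259} \approx -3.27 \cdot 10^{-10}$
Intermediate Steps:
$v{\left(O,k \right)} = k + O k^{2}$ ($v{\left(O,k \right)} = O k k + k = O k^{2} + k = k + O k^{2}$)
$s = 343101$
$\frac{1}{v{\left(-1133,S \right)} + s} = \frac{1}{- 1643 \left(1 - -1861519\right) + 343101} = \frac{1}{- 1643 \left(1 + 1861519\right) + 343101} = \frac{1}{\left(-1643\right) 1861520 + 343101} = \frac{1}{-3058477360 + 343101} = \frac{1}{-3058134259} = - \frac{1}{3058134259}$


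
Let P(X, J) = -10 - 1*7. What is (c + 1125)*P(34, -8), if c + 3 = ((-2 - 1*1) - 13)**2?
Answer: -23426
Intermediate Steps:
P(X, J) = -17 (P(X, J) = -10 - 7 = -17)
c = 253 (c = -3 + ((-2 - 1*1) - 13)**2 = -3 + ((-2 - 1) - 13)**2 = -3 + (-3 - 13)**2 = -3 + (-16)**2 = -3 + 256 = 253)
(c + 1125)*P(34, -8) = (253 + 1125)*(-17) = 1378*(-17) = -23426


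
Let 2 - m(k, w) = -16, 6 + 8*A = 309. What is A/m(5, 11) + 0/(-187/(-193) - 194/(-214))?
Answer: 101/48 ≈ 2.1042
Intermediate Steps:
A = 303/8 (A = -¾ + (⅛)*309 = -¾ + 309/8 = 303/8 ≈ 37.875)
m(k, w) = 18 (m(k, w) = 2 - 1*(-16) = 2 + 16 = 18)
A/m(5, 11) + 0/(-187/(-193) - 194/(-214)) = (303/8)/18 + 0/(-187/(-193) - 194/(-214)) = (303/8)*(1/18) + 0/(-187*(-1/193) - 194*(-1/214)) = 101/48 + 0/(187/193 + 97/107) = 101/48 + 0/(38730/20651) = 101/48 + 0*(20651/38730) = 101/48 + 0 = 101/48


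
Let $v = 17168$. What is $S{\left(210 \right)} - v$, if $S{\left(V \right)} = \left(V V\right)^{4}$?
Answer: $3782285936099982832$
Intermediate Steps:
$S{\left(V \right)} = V^{8}$ ($S{\left(V \right)} = \left(V^{2}\right)^{4} = V^{8}$)
$S{\left(210 \right)} - v = 210^{8} - 17168 = 3782285936100000000 - 17168 = 3782285936099982832$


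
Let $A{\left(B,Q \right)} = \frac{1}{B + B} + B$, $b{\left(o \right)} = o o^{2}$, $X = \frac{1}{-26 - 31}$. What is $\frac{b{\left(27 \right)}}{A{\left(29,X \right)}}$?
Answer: $\frac{126846}{187} \approx 678.32$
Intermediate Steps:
$X = - \frac{1}{57}$ ($X = \frac{1}{-57} = - \frac{1}{57} \approx -0.017544$)
$b{\left(o \right)} = o^{3}$
$A{\left(B,Q \right)} = B + \frac{1}{2 B}$ ($A{\left(B,Q \right)} = \frac{1}{2 B} + B = B + \frac{1}{2 B}$)
$\frac{b{\left(27 \right)}}{A{\left(29,X \right)}} = \frac{27^{3}}{29 + \frac{1}{2 \cdot 29}} = \frac{19683}{29 + \frac{1}{2} \cdot \frac{1}{29}} = \frac{19683}{29 + \frac{1}{58}} = \frac{19683}{\frac{1683}{58}} = 19683 \cdot \frac{58}{1683} = \frac{126846}{187}$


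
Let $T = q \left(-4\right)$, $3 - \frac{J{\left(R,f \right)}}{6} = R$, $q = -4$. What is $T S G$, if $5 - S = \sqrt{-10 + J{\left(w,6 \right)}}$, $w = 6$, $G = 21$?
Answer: $1680 - 672 i \sqrt{7} \approx 1680.0 - 1777.9 i$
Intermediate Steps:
$J{\left(R,f \right)} = 18 - 6 R$
$T = 16$ ($T = \left(-4\right) \left(-4\right) = 16$)
$S = 5 - 2 i \sqrt{7}$ ($S = 5 - \sqrt{-10 + \left(18 - 36\right)} = 5 - \sqrt{-10 - 18} = 5 - \sqrt{-28} = 5 - 2 i \sqrt{7} \approx 5.0 - 5.2915 i$)
$T S G = 16 \left(5 - 2 i \sqrt{7}\right) 21 = \left(80 - 32 i \sqrt{7}\right) 21 = 1680 - 672 i \sqrt{7}$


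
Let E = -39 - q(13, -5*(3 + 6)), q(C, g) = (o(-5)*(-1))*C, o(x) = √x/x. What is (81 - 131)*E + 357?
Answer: 2307 + 130*I*√5 ≈ 2307.0 + 290.69*I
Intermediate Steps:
o(x) = x^(-½)
q(C, g) = I*C*√5/5 (q(C, g) = (-1/√(-5))*C = (-I*√5/5*(-1))*C = (I*√5/5)*C = I*C*√5/5)
E = -39 - 13*I*√5/5 (E = -39 - I*13*√5/5 = -39 - 13*I*√5/5 ≈ -39.0 - 5.8138*I)
(81 - 131)*E + 357 = (81 - 131)*(-39 - 13*I*√5/5) + 357 = -50*(-39 - 13*I*√5/5) + 357 = (1950 + 130*I*√5) + 357 = 2307 + 130*I*√5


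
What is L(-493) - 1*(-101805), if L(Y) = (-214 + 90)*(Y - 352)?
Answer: 206585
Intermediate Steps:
L(Y) = 43648 - 124*Y (L(Y) = -124*(-352 + Y) = 43648 - 124*Y)
L(-493) - 1*(-101805) = (43648 - 124*(-493)) - 1*(-101805) = (43648 + 61132) + 101805 = 104780 + 101805 = 206585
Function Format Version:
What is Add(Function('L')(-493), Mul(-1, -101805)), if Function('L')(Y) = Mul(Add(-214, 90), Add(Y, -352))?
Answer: 206585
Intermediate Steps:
Function('L')(Y) = Add(43648, Mul(-124, Y)) (Function('L')(Y) = Mul(-124, Add(-352, Y)) = Add(43648, Mul(-124, Y)))
Add(Function('L')(-493), Mul(-1, -101805)) = Add(Add(43648, Mul(-124, -493)), Mul(-1, -101805)) = Add(Add(43648, 61132), 101805) = Add(104780, 101805) = 206585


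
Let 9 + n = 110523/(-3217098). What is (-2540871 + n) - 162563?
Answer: -2899080392979/1072366 ≈ -2.7034e+6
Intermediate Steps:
n = -9688135/1072366 (n = -9 + 110523/(-3217098) = -9 + 110523*(-1/3217098) = -9 - 36841/1072366 = -9688135/1072366 ≈ -9.0343)
(-2540871 + n) - 162563 = (-2540871 - 9688135/1072366) - 162563 = -2724753358921/1072366 - 162563 = -2899080392979/1072366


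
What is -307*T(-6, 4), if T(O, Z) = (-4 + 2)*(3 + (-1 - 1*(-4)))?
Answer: 3684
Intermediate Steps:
T(O, Z) = -12 (T(O, Z) = -2*(3 + (-1 + 4)) = -2*(3 + 3) = -2*6 = -12)
-307*T(-6, 4) = -307*(-12) = 3684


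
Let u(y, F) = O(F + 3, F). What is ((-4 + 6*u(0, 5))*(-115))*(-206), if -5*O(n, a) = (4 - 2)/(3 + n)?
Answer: -1099216/11 ≈ -99929.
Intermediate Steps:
O(n, a) = -2/(5*(3 + n)) (O(n, a) = -(4 - 2)/(5*(3 + n)) = -2/(5*(3 + n)))
u(y, F) = -2/(30 + 5*F) (u(y, F) = -2/(15 + 5*(F + 3)) = -2/(15 + 5*(3 + F)) = -2/(15 + (15 + 5*F)) = -2/(30 + 5*F))
((-4 + 6*u(0, 5))*(-115))*(-206) = ((-4 + 6*(-2/(30 + 5*5)))*(-115))*(-206) = ((-4 + 6*(-2/(30 + 25)))*(-115))*(-206) = ((-4 + 6*(-2/55))*(-115))*(-206) = ((-4 - 12/55)*(-115))*(-206) = -232/55*(-115)*(-206) = (5336/11)*(-206) = -1099216/11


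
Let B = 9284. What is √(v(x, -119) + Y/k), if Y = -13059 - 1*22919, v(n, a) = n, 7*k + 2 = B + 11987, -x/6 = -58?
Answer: √152068373054/21269 ≈ 18.335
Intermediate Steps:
x = 348 (x = -6*(-58) = 348)
k = 21269/7 (k = -2/7 + (9284 + 11987)/7 = -2/7 + (⅐)*21271 = -2/7 + 21271/7 = 21269/7 ≈ 3038.4)
Y = -35978 (Y = -13059 - 22919 = -35978)
√(v(x, -119) + Y/k) = √(348 - 35978/21269/7) = √(348 - 35978*7/21269) = √(348 - 251846/21269) = √(7149766/21269) = √152068373054/21269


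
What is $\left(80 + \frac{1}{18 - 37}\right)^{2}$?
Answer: $\frac{2307361}{361} \approx 6391.6$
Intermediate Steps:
$\left(80 + \frac{1}{18 - 37}\right)^{2} = \left(80 + \frac{1}{-19}\right)^{2} = \left(80 - \frac{1}{19}\right)^{2} = \left(\frac{1519}{19}\right)^{2} = \frac{2307361}{361}$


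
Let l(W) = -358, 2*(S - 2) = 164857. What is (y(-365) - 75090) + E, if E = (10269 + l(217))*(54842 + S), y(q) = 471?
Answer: 2720866257/2 ≈ 1.3604e+9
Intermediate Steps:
S = 164861/2 (S = 2 + (½)*164857 = 2 + 164857/2 = 164861/2 ≈ 82431.)
E = 2721015495/2 (E = (10269 - 358)*(54842 + 164861/2) = 9911*(274545/2) = 2721015495/2 ≈ 1.3605e+9)
(y(-365) - 75090) + E = (471 - 75090) + 2721015495/2 = -74619 + 2721015495/2 = 2720866257/2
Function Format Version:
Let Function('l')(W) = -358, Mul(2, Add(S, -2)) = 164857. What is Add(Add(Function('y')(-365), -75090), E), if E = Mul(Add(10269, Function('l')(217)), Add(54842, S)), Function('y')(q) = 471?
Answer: Rational(2720866257, 2) ≈ 1.3604e+9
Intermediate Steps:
S = Rational(164861, 2) (S = Add(2, Mul(Rational(1, 2), 164857)) = Add(2, Rational(164857, 2)) = Rational(164861, 2) ≈ 82431.)
E = Rational(2721015495, 2) (E = Mul(Add(10269, -358), Add(54842, Rational(164861, 2))) = Mul(9911, Rational(274545, 2)) = Rational(2721015495, 2) ≈ 1.3605e+9)
Add(Add(Function('y')(-365), -75090), E) = Add(Add(471, -75090), Rational(2721015495, 2)) = Add(-74619, Rational(2721015495, 2)) = Rational(2720866257, 2)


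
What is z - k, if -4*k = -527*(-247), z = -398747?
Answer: -1464819/4 ≈ -3.6621e+5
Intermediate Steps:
k = -130169/4 (k = -(-1)*527*(-247)/4 = -(-1)*(-130169)/4 = -1/4*130169 = -130169/4 ≈ -32542.)
z - k = -398747 - 1*(-130169/4) = -398747 + 130169/4 = -1464819/4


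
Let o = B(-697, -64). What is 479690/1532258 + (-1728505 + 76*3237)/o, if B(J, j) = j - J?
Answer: -1135629057712/484959657 ≈ -2341.7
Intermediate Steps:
o = 633 (o = -64 - 1*(-697) = -64 + 697 = 633)
479690/1532258 + (-1728505 + 76*3237)/o = 479690/1532258 + (-1728505 + 76*3237)/633 = 479690*(1/1532258) + (-1728505 + 246012)*(1/633) = 239845/766129 - 1482493*1/633 = 239845/766129 - 1482493/633 = -1135629057712/484959657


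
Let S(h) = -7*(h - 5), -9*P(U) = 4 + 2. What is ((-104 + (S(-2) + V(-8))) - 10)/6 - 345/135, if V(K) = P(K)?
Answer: -27/2 ≈ -13.500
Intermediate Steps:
P(U) = -2/3 (P(U) = -(4 + 2)/9 = -1/9*6 = -2/3)
V(K) = -2/3
S(h) = 35 - 7*h (S(h) = -7*(-5 + h) = 35 - 7*h)
((-104 + (S(-2) + V(-8))) - 10)/6 - 345/135 = ((-104 + ((35 - 7*(-2)) - 2/3)) - 10)/6 - 345/135 = ((-104 + ((35 + 14) - 2/3)) - 10)*(1/6) - 345*1/135 = ((-104 + (49 - 2/3)) - 10)*(1/6) - 23/9 = ((-104 + 145/3) - 10)*(1/6) - 23/9 = (-167/3 - 10)*(1/6) - 23/9 = -197/3*1/6 - 23/9 = -197/18 - 23/9 = -27/2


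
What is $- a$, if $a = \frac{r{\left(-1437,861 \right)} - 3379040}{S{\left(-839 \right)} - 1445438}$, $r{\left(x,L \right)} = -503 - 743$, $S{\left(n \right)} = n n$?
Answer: $- \frac{482898}{105931} \approx -4.5586$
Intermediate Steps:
$S{\left(n \right)} = n^{2}$
$r{\left(x,L \right)} = -1246$
$a = \frac{482898}{105931}$ ($a = \frac{-1246 - 3379040}{\left(-839\right)^{2} - 1445438} = - \frac{3380286}{703921 - 1445438} = - \frac{3380286}{-741517} = \left(-3380286\right) \left(- \frac{1}{741517}\right) = \frac{482898}{105931} \approx 4.5586$)
$- a = \left(-1\right) \frac{482898}{105931} = - \frac{482898}{105931}$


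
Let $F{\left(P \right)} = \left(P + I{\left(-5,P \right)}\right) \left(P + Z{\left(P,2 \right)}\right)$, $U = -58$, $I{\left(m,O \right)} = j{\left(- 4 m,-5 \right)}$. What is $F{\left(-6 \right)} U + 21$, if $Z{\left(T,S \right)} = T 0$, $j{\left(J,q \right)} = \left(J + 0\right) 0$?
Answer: $-2067$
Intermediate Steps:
$j{\left(J,q \right)} = 0$ ($j{\left(J,q \right)} = J 0 = 0$)
$I{\left(m,O \right)} = 0$
$Z{\left(T,S \right)} = 0$
$F{\left(P \right)} = P^{2}$ ($F{\left(P \right)} = \left(P + 0\right) \left(P + 0\right) = P P = P^{2}$)
$F{\left(-6 \right)} U + 21 = \left(-6\right)^{2} \left(-58\right) + 21 = 36 \left(-58\right) + 21 = -2088 + 21 = -2067$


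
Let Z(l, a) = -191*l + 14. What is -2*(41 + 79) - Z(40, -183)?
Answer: 7386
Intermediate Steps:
Z(l, a) = 14 - 191*l
-2*(41 + 79) - Z(40, -183) = -2*(41 + 79) - (14 - 191*40) = -2*120 - (14 - 7640) = -240 - 1*(-7626) = -240 + 7626 = 7386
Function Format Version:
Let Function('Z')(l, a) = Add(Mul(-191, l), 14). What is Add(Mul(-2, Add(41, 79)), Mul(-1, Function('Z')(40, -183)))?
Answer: 7386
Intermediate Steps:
Function('Z')(l, a) = Add(14, Mul(-191, l))
Add(Mul(-2, Add(41, 79)), Mul(-1, Function('Z')(40, -183))) = Add(Mul(-2, Add(41, 79)), Mul(-1, Add(14, Mul(-191, 40)))) = Add(Mul(-2, 120), Mul(-1, Add(14, -7640))) = Add(-240, Mul(-1, -7626)) = Add(-240, 7626) = 7386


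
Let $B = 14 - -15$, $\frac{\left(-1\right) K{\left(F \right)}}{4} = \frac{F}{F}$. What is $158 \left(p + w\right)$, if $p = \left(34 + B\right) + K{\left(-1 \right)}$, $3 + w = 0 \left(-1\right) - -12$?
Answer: $10744$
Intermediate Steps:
$w = 9$ ($w = -3 + \left(0 \left(-1\right) - -12\right) = -3 + \left(0 + 12\right) = -3 + 12 = 9$)
$K{\left(F \right)} = -4$ ($K{\left(F \right)} = - 4 \frac{F}{F} = \left(-4\right) 1 = -4$)
$B = 29$ ($B = 14 + 15 = 29$)
$p = 59$ ($p = \left(34 + 29\right) - 4 = 63 - 4 = 59$)
$158 \left(p + w\right) = 158 \left(59 + 9\right) = 158 \cdot 68 = 10744$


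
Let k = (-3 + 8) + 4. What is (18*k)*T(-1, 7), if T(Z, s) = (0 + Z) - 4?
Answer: -810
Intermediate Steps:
T(Z, s) = -4 + Z (T(Z, s) = Z - 4 = -4 + Z)
k = 9 (k = 5 + 4 = 9)
(18*k)*T(-1, 7) = (18*9)*(-4 - 1) = 162*(-5) = -810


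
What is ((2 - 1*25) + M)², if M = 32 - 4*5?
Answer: 121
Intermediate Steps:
M = 12 (M = 32 - 20 = 12)
((2 - 1*25) + M)² = ((2 - 1*25) + 12)² = ((2 - 25) + 12)² = (-23 + 12)² = (-11)² = 121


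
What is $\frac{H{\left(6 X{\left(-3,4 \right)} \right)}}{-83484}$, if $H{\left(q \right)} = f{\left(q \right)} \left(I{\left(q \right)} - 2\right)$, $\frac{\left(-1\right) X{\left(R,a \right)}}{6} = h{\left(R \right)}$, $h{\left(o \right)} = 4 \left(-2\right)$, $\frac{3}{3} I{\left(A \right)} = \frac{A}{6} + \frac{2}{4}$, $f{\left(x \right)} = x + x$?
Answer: $- \frac{248}{773} \approx -0.32083$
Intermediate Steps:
$f{\left(x \right)} = 2 x$
$I{\left(A \right)} = \frac{1}{2} + \frac{A}{6}$ ($I{\left(A \right)} = \frac{A}{6} + \frac{2}{4} = A \frac{1}{6} + 2 \cdot \frac{1}{4} = \frac{A}{6} + \frac{1}{2} = \frac{1}{2} + \frac{A}{6}$)
$h{\left(o \right)} = -8$
$X{\left(R,a \right)} = 48$ ($X{\left(R,a \right)} = \left(-6\right) \left(-8\right) = 48$)
$H{\left(q \right)} = 2 q \left(- \frac{3}{2} + \frac{q}{6}\right)$ ($H{\left(q \right)} = 2 q \left(\left(\frac{1}{2} + \frac{q}{6}\right) - 2\right) = 2 q \left(- \frac{3}{2} + \frac{q}{6}\right)$)
$\frac{H{\left(6 X{\left(-3,4 \right)} \right)}}{-83484} = \frac{\frac{1}{3} \cdot 6 \cdot 48 \left(-9 + 6 \cdot 48\right)}{-83484} = \frac{1}{3} \cdot 288 \left(-9 + 288\right) \left(- \frac{1}{83484}\right) = \frac{1}{3} \cdot 288 \cdot 279 \left(- \frac{1}{83484}\right) = 26784 \left(- \frac{1}{83484}\right) = - \frac{248}{773}$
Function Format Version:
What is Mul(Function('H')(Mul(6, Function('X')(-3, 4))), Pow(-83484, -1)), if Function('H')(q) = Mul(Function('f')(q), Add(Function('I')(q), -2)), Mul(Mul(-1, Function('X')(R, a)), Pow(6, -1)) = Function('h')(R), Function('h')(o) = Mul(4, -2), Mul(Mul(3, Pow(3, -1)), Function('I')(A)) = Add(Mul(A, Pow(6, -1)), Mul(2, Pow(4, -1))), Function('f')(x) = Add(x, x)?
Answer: Rational(-248, 773) ≈ -0.32083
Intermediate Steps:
Function('f')(x) = Mul(2, x)
Function('I')(A) = Add(Rational(1, 2), Mul(Rational(1, 6), A)) (Function('I')(A) = Add(Mul(A, Pow(6, -1)), Mul(2, Pow(4, -1))) = Add(Mul(A, Rational(1, 6)), Mul(2, Rational(1, 4))) = Add(Mul(Rational(1, 6), A), Rational(1, 2)) = Add(Rational(1, 2), Mul(Rational(1, 6), A)))
Function('h')(o) = -8
Function('X')(R, a) = 48 (Function('X')(R, a) = Mul(-6, -8) = 48)
Function('H')(q) = Mul(2, q, Add(Rational(-3, 2), Mul(Rational(1, 6), q))) (Function('H')(q) = Mul(Mul(2, q), Add(Add(Rational(1, 2), Mul(Rational(1, 6), q)), -2)) = Mul(Mul(2, q), Add(Rational(-3, 2), Mul(Rational(1, 6), q))) = Mul(2, q, Add(Rational(-3, 2), Mul(Rational(1, 6), q))))
Mul(Function('H')(Mul(6, Function('X')(-3, 4))), Pow(-83484, -1)) = Mul(Mul(Rational(1, 3), Mul(6, 48), Add(-9, Mul(6, 48))), Pow(-83484, -1)) = Mul(Mul(Rational(1, 3), 288, Add(-9, 288)), Rational(-1, 83484)) = Mul(Mul(Rational(1, 3), 288, 279), Rational(-1, 83484)) = Mul(26784, Rational(-1, 83484)) = Rational(-248, 773)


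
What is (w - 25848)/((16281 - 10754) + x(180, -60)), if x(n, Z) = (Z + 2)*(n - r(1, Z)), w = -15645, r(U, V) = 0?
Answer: 41493/4913 ≈ 8.4456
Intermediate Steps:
x(n, Z) = n*(2 + Z) (x(n, Z) = (Z + 2)*(n - 1*0) = (2 + Z)*(n + 0) = (2 + Z)*n = n*(2 + Z))
(w - 25848)/((16281 - 10754) + x(180, -60)) = (-15645 - 25848)/((16281 - 10754) + 180*(2 - 60)) = -41493/(5527 + 180*(-58)) = -41493/(5527 - 10440) = -41493/(-4913) = -41493*(-1/4913) = 41493/4913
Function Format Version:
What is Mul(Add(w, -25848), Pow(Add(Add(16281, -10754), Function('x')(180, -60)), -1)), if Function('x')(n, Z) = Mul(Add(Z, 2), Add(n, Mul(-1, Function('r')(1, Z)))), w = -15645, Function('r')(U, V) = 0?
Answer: Rational(41493, 4913) ≈ 8.4456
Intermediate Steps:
Function('x')(n, Z) = Mul(n, Add(2, Z)) (Function('x')(n, Z) = Mul(Add(Z, 2), Add(n, Mul(-1, 0))) = Mul(Add(2, Z), Add(n, 0)) = Mul(Add(2, Z), n) = Mul(n, Add(2, Z)))
Mul(Add(w, -25848), Pow(Add(Add(16281, -10754), Function('x')(180, -60)), -1)) = Mul(Add(-15645, -25848), Pow(Add(Add(16281, -10754), Mul(180, Add(2, -60))), -1)) = Mul(-41493, Pow(Add(5527, Mul(180, -58)), -1)) = Mul(-41493, Pow(Add(5527, -10440), -1)) = Mul(-41493, Pow(-4913, -1)) = Mul(-41493, Rational(-1, 4913)) = Rational(41493, 4913)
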